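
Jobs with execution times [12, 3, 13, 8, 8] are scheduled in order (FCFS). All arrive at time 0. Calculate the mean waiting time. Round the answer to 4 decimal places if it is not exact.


FCFS order (as given): [12, 3, 13, 8, 8]
Waiting times:
  Job 1: wait = 0
  Job 2: wait = 12
  Job 3: wait = 15
  Job 4: wait = 28
  Job 5: wait = 36
Sum of waiting times = 91
Average waiting time = 91/5 = 18.2

18.2


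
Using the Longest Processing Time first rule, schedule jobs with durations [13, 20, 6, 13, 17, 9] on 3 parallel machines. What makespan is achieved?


Sort jobs in decreasing order (LPT): [20, 17, 13, 13, 9, 6]
Assign each job to the least loaded machine:
  Machine 1: jobs [20, 6], load = 26
  Machine 2: jobs [17, 9], load = 26
  Machine 3: jobs [13, 13], load = 26
Makespan = max load = 26

26


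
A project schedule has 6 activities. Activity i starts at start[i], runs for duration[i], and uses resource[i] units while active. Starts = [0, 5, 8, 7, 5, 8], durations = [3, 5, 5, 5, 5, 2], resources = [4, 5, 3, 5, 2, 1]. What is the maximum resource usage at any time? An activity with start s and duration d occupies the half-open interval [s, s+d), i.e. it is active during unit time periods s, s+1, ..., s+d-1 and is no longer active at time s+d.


Each activity i is active on [start_i, start_i + duration_i).
Compute total resource usage per time slot:
  t=0: active resources = [4], total = 4
  t=1: active resources = [4], total = 4
  t=2: active resources = [4], total = 4
  t=3: active resources = [], total = 0
  t=4: active resources = [], total = 0
  t=5: active resources = [5, 2], total = 7
  t=6: active resources = [5, 2], total = 7
  t=7: active resources = [5, 5, 2], total = 12
  t=8: active resources = [5, 3, 5, 2, 1], total = 16
  t=9: active resources = [5, 3, 5, 2, 1], total = 16
  t=10: active resources = [3, 5], total = 8
  t=11: active resources = [3, 5], total = 8
  t=12: active resources = [3], total = 3
Peak resource demand = 16

16


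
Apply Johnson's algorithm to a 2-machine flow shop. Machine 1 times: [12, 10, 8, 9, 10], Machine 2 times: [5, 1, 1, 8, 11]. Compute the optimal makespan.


Apply Johnson's rule:
  Group 1 (a <= b): [(5, 10, 11)]
  Group 2 (a > b): [(4, 9, 8), (1, 12, 5), (2, 10, 1), (3, 8, 1)]
Optimal job order: [5, 4, 1, 2, 3]
Schedule:
  Job 5: M1 done at 10, M2 done at 21
  Job 4: M1 done at 19, M2 done at 29
  Job 1: M1 done at 31, M2 done at 36
  Job 2: M1 done at 41, M2 done at 42
  Job 3: M1 done at 49, M2 done at 50
Makespan = 50

50


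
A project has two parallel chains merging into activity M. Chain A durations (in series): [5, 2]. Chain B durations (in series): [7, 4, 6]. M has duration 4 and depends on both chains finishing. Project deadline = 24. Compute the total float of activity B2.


Forward pass: ES(B2) = sum of predecessors on chain B = 7
EF = ES + duration = 7 + 4 = 11
Backward pass: LF(M) = deadline = 24; LS(M) = 24 - 4 = 20
LF(B2) = LS(M) - sum(successors on chain B) = 20 - 6 = 14
LS = LF - duration = 14 - 4 = 10
Total float = LS - ES = 10 - 7 = 3

3


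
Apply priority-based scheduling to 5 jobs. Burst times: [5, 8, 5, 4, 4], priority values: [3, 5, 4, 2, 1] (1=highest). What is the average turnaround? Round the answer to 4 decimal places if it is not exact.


Sort by priority (ascending = highest first):
Order: [(1, 4), (2, 4), (3, 5), (4, 5), (5, 8)]
Completion times:
  Priority 1, burst=4, C=4
  Priority 2, burst=4, C=8
  Priority 3, burst=5, C=13
  Priority 4, burst=5, C=18
  Priority 5, burst=8, C=26
Average turnaround = 69/5 = 13.8

13.8


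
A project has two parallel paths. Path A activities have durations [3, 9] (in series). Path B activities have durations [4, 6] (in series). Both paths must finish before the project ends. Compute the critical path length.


Path A total = 3 + 9 = 12
Path B total = 4 + 6 = 10
Critical path = longest path = max(12, 10) = 12

12


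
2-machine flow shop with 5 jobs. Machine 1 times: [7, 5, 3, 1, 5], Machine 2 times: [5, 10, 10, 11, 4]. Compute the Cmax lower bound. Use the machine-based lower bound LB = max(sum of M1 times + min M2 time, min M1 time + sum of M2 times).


LB1 = sum(M1 times) + min(M2 times) = 21 + 4 = 25
LB2 = min(M1 times) + sum(M2 times) = 1 + 40 = 41
Lower bound = max(LB1, LB2) = max(25, 41) = 41

41


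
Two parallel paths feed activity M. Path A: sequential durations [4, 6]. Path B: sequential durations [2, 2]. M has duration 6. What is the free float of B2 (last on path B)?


ES(B2) = sum of predecessors on chain B = 2
EF(B2) = ES + duration = 2 + 2 = 4
Successor of B2 is M. ES(M) = max(sum(A), sum(B)) = max(10, 4) = 10
Free float = ES(successor) - EF(current) = 10 - 4 = 6

6


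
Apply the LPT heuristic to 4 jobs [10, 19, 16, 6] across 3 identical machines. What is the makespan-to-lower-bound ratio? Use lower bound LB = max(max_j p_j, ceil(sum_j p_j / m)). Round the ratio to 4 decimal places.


LPT order: [19, 16, 10, 6]
Machine loads after assignment: [19, 16, 16]
LPT makespan = 19
Lower bound = max(max_job, ceil(total/3)) = max(19, 17) = 19
Ratio = 19 / 19 = 1.0

1.0


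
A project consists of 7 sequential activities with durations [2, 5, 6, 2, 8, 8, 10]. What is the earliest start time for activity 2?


Activity 2 starts after activities 1 through 1 complete.
Predecessor durations: [2]
ES = 2 = 2

2


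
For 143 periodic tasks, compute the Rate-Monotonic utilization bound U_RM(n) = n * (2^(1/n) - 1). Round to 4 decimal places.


Compute 2^(1/143) = 1.0048589497
Subtract 1: 1.0048589497 - 1 = 0.0048589497
Multiply by n: 143 * 0.0048589497 = 0.6948298071
Round to 4 dp: 0.6948

0.6948


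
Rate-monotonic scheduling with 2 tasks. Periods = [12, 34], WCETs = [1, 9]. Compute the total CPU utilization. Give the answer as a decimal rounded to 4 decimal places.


Compute individual utilizations (exact fractions):
  Task 1: C/T = 1/12 (approx. 0.0833)
  Task 2: C/T = 9/34 (approx. 0.2647)
Total utilization U = 1/12 + 9/34 = 71/204
Rounded to 4 decimal places: U = 0.3480
RM (Liu & Layland) bound for 2 tasks = 0.828427; compare with U = 71/204 (approx. 0.348039)
U <= bound, so schedulable by RM sufficient condition.

0.3480


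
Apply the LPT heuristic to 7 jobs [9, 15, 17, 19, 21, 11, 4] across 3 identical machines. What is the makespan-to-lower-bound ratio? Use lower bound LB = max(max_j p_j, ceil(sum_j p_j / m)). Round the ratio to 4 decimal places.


LPT order: [21, 19, 17, 15, 11, 9, 4]
Machine loads after assignment: [34, 30, 32]
LPT makespan = 34
Lower bound = max(max_job, ceil(total/3)) = max(21, 32) = 32
Ratio = 34 / 32 = 1.0625

1.0625


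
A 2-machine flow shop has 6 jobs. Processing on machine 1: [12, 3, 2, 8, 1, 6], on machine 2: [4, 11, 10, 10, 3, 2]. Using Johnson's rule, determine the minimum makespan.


Apply Johnson's rule:
  Group 1 (a <= b): [(5, 1, 3), (3, 2, 10), (2, 3, 11), (4, 8, 10)]
  Group 2 (a > b): [(1, 12, 4), (6, 6, 2)]
Optimal job order: [5, 3, 2, 4, 1, 6]
Schedule:
  Job 5: M1 done at 1, M2 done at 4
  Job 3: M1 done at 3, M2 done at 14
  Job 2: M1 done at 6, M2 done at 25
  Job 4: M1 done at 14, M2 done at 35
  Job 1: M1 done at 26, M2 done at 39
  Job 6: M1 done at 32, M2 done at 41
Makespan = 41

41


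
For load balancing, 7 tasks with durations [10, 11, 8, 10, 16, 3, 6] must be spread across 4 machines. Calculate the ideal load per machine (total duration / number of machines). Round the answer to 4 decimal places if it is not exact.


Total processing time = 10 + 11 + 8 + 10 + 16 + 3 + 6 = 64
Number of machines = 4
Ideal balanced load = 64 / 4 = 16.0

16.0


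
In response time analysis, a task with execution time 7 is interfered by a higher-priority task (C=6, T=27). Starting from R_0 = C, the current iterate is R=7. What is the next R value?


R_next = C + ceil(R_prev / T_hp) * C_hp
ceil(7 / 27) = ceil(0.2593) = 1
Interference = 1 * 6 = 6
R_next = 7 + 6 = 13

13


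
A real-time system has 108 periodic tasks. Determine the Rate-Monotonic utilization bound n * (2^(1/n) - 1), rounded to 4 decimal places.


Compute 2^(1/108) = 1.0064386691
Subtract 1: 1.0064386691 - 1 = 0.0064386691
Multiply by n: 108 * 0.0064386691 = 0.6953762628
Round to 4 dp: 0.6954

0.6954


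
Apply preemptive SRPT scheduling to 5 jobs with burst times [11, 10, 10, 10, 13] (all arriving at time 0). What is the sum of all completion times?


Since all jobs arrive at t=0, SRPT equals SPT ordering.
SPT order: [10, 10, 10, 11, 13]
Completion times:
  Job 1: p=10, C=10
  Job 2: p=10, C=20
  Job 3: p=10, C=30
  Job 4: p=11, C=41
  Job 5: p=13, C=54
Total completion time = 10 + 20 + 30 + 41 + 54 = 155

155


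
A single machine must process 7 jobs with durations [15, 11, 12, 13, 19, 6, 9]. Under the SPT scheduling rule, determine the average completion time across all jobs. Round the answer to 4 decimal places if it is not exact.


Sort jobs by processing time (SPT order): [6, 9, 11, 12, 13, 15, 19]
Compute completion times sequentially:
  Job 1: processing = 6, completes at 6
  Job 2: processing = 9, completes at 15
  Job 3: processing = 11, completes at 26
  Job 4: processing = 12, completes at 38
  Job 5: processing = 13, completes at 51
  Job 6: processing = 15, completes at 66
  Job 7: processing = 19, completes at 85
Sum of completion times = 287
Average completion time = 287/7 = 41.0

41.0


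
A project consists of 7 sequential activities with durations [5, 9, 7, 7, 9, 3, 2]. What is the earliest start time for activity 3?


Activity 3 starts after activities 1 through 2 complete.
Predecessor durations: [5, 9]
ES = 5 + 9 = 14

14


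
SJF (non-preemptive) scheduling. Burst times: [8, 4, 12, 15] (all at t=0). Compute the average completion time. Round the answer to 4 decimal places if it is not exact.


SJF order (ascending): [4, 8, 12, 15]
Completion times:
  Job 1: burst=4, C=4
  Job 2: burst=8, C=12
  Job 3: burst=12, C=24
  Job 4: burst=15, C=39
Average completion = 79/4 = 19.75

19.75


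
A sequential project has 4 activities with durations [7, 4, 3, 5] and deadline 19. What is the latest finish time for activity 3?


LF(activity 3) = deadline - sum of successor durations
Successors: activities 4 through 4 with durations [5]
Sum of successor durations = 5
LF = 19 - 5 = 14

14


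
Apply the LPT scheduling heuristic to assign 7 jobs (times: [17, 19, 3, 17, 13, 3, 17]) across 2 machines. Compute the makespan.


Sort jobs in decreasing order (LPT): [19, 17, 17, 17, 13, 3, 3]
Assign each job to the least loaded machine:
  Machine 1: jobs [19, 17, 3, 3], load = 42
  Machine 2: jobs [17, 17, 13], load = 47
Makespan = max load = 47

47


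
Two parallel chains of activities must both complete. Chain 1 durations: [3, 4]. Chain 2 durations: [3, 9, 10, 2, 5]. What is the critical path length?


Path A total = 3 + 4 = 7
Path B total = 3 + 9 + 10 + 2 + 5 = 29
Critical path = longest path = max(7, 29) = 29

29


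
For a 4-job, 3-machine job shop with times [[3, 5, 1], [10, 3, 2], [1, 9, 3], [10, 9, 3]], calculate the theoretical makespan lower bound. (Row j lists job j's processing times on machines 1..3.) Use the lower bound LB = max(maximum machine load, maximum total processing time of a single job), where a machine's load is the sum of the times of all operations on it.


Machine loads:
  Machine 1: 3 + 10 + 1 + 10 = 24
  Machine 2: 5 + 3 + 9 + 9 = 26
  Machine 3: 1 + 2 + 3 + 3 = 9
Max machine load = 26
Job totals:
  Job 1: 9
  Job 2: 15
  Job 3: 13
  Job 4: 22
Max job total = 22
Lower bound = max(26, 22) = 26

26


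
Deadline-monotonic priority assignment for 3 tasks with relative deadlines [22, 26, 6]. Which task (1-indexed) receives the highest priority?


Sort tasks by relative deadline (ascending):
  Task 3: deadline = 6
  Task 1: deadline = 22
  Task 2: deadline = 26
Priority order (highest first): [3, 1, 2]
Highest priority task = 3

3


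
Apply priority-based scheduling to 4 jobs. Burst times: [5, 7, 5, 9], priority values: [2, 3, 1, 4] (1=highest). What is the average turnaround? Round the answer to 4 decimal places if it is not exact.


Sort by priority (ascending = highest first):
Order: [(1, 5), (2, 5), (3, 7), (4, 9)]
Completion times:
  Priority 1, burst=5, C=5
  Priority 2, burst=5, C=10
  Priority 3, burst=7, C=17
  Priority 4, burst=9, C=26
Average turnaround = 58/4 = 14.5

14.5


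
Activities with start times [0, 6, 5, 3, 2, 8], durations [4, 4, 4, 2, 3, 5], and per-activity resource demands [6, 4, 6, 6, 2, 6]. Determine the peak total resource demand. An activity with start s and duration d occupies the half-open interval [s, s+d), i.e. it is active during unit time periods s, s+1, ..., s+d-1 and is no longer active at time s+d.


Each activity i is active on [start_i, start_i + duration_i).
Compute total resource usage per time slot:
  t=0: active resources = [6], total = 6
  t=1: active resources = [6], total = 6
  t=2: active resources = [6, 2], total = 8
  t=3: active resources = [6, 6, 2], total = 14
  t=4: active resources = [6, 2], total = 8
  t=5: active resources = [6], total = 6
  t=6: active resources = [4, 6], total = 10
  t=7: active resources = [4, 6], total = 10
  t=8: active resources = [4, 6, 6], total = 16
  t=9: active resources = [4, 6], total = 10
  t=10: active resources = [6], total = 6
  t=11: active resources = [6], total = 6
  t=12: active resources = [6], total = 6
Peak resource demand = 16

16


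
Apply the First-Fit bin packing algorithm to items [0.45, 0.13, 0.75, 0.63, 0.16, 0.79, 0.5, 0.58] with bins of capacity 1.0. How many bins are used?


Place items sequentially using First-Fit:
  Item 0.45 -> new Bin 1
  Item 0.13 -> Bin 1 (now 0.58)
  Item 0.75 -> new Bin 2
  Item 0.63 -> new Bin 3
  Item 0.16 -> Bin 1 (now 0.74)
  Item 0.79 -> new Bin 4
  Item 0.5 -> new Bin 5
  Item 0.58 -> new Bin 6
Total bins used = 6

6


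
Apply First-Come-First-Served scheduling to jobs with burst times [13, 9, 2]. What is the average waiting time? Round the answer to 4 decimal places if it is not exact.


FCFS order (as given): [13, 9, 2]
Waiting times:
  Job 1: wait = 0
  Job 2: wait = 13
  Job 3: wait = 22
Sum of waiting times = 35
Average waiting time = 35/3 = 11.6667

11.6667


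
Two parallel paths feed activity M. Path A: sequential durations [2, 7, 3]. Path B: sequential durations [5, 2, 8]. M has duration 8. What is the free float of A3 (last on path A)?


ES(A3) = sum of predecessors on chain A = 9
EF(A3) = ES + duration = 9 + 3 = 12
Successor of A3 is M. ES(M) = max(sum(A), sum(B)) = max(12, 15) = 15
Free float = ES(successor) - EF(current) = 15 - 12 = 3

3


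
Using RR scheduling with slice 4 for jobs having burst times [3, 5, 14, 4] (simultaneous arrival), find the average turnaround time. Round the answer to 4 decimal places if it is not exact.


Time quantum = 4
Execution trace:
  J1 runs 3 units, time = 3
  J2 runs 4 units, time = 7
  J3 runs 4 units, time = 11
  J4 runs 4 units, time = 15
  J2 runs 1 units, time = 16
  J3 runs 4 units, time = 20
  J3 runs 4 units, time = 24
  J3 runs 2 units, time = 26
Finish times: [3, 16, 26, 15]
Average turnaround = 60/4 = 15.0

15.0


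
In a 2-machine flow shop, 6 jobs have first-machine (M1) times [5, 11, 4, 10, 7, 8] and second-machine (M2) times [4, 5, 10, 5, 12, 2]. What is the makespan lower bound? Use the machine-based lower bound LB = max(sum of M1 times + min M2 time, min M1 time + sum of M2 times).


LB1 = sum(M1 times) + min(M2 times) = 45 + 2 = 47
LB2 = min(M1 times) + sum(M2 times) = 4 + 38 = 42
Lower bound = max(LB1, LB2) = max(47, 42) = 47

47


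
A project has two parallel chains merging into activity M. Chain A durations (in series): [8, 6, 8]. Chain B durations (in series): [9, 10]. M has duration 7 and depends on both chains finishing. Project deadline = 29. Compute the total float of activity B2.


Forward pass: ES(B2) = sum of predecessors on chain B = 9
EF = ES + duration = 9 + 10 = 19
Backward pass: LF(M) = deadline = 29; LS(M) = 29 - 7 = 22
LF(B2) = LS(M) - sum(successors on chain B) = 22 - 0 = 22
LS = LF - duration = 22 - 10 = 12
Total float = LS - ES = 12 - 9 = 3

3


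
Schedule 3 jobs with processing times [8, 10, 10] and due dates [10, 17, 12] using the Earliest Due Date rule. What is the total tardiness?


Sort by due date (EDD order): [(8, 10), (10, 12), (10, 17)]
Compute completion times and tardiness:
  Job 1: p=8, d=10, C=8, tardiness=max(0,8-10)=0
  Job 2: p=10, d=12, C=18, tardiness=max(0,18-12)=6
  Job 3: p=10, d=17, C=28, tardiness=max(0,28-17)=11
Total tardiness = 17

17


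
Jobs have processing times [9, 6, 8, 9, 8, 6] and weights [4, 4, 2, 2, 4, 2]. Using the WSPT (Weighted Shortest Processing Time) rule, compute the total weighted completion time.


Compute p/w ratios and sort ascending (WSPT): [(6, 4), (8, 4), (9, 4), (6, 2), (8, 2), (9, 2)]
Compute weighted completion times:
  Job (p=6,w=4): C=6, w*C=4*6=24
  Job (p=8,w=4): C=14, w*C=4*14=56
  Job (p=9,w=4): C=23, w*C=4*23=92
  Job (p=6,w=2): C=29, w*C=2*29=58
  Job (p=8,w=2): C=37, w*C=2*37=74
  Job (p=9,w=2): C=46, w*C=2*46=92
Total weighted completion time = 396

396


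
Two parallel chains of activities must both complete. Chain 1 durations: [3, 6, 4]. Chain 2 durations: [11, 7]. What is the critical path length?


Path A total = 3 + 6 + 4 = 13
Path B total = 11 + 7 = 18
Critical path = longest path = max(13, 18) = 18

18


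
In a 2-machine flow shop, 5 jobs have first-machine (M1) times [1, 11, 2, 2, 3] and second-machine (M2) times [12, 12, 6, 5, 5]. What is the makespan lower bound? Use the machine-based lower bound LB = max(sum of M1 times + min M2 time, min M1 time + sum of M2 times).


LB1 = sum(M1 times) + min(M2 times) = 19 + 5 = 24
LB2 = min(M1 times) + sum(M2 times) = 1 + 40 = 41
Lower bound = max(LB1, LB2) = max(24, 41) = 41

41


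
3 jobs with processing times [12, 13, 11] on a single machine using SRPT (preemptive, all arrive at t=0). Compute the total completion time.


Since all jobs arrive at t=0, SRPT equals SPT ordering.
SPT order: [11, 12, 13]
Completion times:
  Job 1: p=11, C=11
  Job 2: p=12, C=23
  Job 3: p=13, C=36
Total completion time = 11 + 23 + 36 = 70

70


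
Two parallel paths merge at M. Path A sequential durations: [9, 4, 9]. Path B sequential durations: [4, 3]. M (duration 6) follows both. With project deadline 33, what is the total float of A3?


Forward pass: ES(A3) = sum of predecessors on chain A = 13
EF = ES + duration = 13 + 9 = 22
Backward pass: LF(M) = deadline = 33; LS(M) = 33 - 6 = 27
LF(A3) = LS(M) - sum(successors on chain A) = 27 - 0 = 27
LS = LF - duration = 27 - 9 = 18
Total float = LS - ES = 18 - 13 = 5

5


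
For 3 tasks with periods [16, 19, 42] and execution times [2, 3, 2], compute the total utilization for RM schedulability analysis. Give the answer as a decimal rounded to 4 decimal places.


Compute individual utilizations (exact fractions):
  Task 1: C/T = 2/16 = 1/8 (approx. 0.125)
  Task 2: C/T = 3/19 (approx. 0.1579)
  Task 3: C/T = 2/42 = 1/21 (approx. 0.0476)
Total utilization U = 1/8 + 3/19 + 1/21 = 1055/3192
Rounded to 4 decimal places: U = 0.3305
RM (Liu & Layland) bound for 3 tasks = 0.779763; compare with U = 1055/3192 (approx. 0.330514)
U <= bound, so schedulable by RM sufficient condition.

0.3305


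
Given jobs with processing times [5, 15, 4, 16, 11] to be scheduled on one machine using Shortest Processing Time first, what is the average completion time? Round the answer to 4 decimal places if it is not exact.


Sort jobs by processing time (SPT order): [4, 5, 11, 15, 16]
Compute completion times sequentially:
  Job 1: processing = 4, completes at 4
  Job 2: processing = 5, completes at 9
  Job 3: processing = 11, completes at 20
  Job 4: processing = 15, completes at 35
  Job 5: processing = 16, completes at 51
Sum of completion times = 119
Average completion time = 119/5 = 23.8

23.8


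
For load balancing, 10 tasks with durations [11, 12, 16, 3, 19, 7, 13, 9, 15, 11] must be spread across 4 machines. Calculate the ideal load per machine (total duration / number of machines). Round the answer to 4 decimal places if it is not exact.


Total processing time = 11 + 12 + 16 + 3 + 19 + 7 + 13 + 9 + 15 + 11 = 116
Number of machines = 4
Ideal balanced load = 116 / 4 = 29.0

29.0


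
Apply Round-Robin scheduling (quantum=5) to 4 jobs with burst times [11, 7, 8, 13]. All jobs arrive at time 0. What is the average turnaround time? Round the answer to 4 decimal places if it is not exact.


Time quantum = 5
Execution trace:
  J1 runs 5 units, time = 5
  J2 runs 5 units, time = 10
  J3 runs 5 units, time = 15
  J4 runs 5 units, time = 20
  J1 runs 5 units, time = 25
  J2 runs 2 units, time = 27
  J3 runs 3 units, time = 30
  J4 runs 5 units, time = 35
  J1 runs 1 units, time = 36
  J4 runs 3 units, time = 39
Finish times: [36, 27, 30, 39]
Average turnaround = 132/4 = 33.0

33.0


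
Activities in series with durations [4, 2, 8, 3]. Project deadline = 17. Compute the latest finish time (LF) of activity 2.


LF(activity 2) = deadline - sum of successor durations
Successors: activities 3 through 4 with durations [8, 3]
Sum of successor durations = 11
LF = 17 - 11 = 6

6


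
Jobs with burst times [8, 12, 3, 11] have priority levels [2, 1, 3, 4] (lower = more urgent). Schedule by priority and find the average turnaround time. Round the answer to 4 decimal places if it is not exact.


Sort by priority (ascending = highest first):
Order: [(1, 12), (2, 8), (3, 3), (4, 11)]
Completion times:
  Priority 1, burst=12, C=12
  Priority 2, burst=8, C=20
  Priority 3, burst=3, C=23
  Priority 4, burst=11, C=34
Average turnaround = 89/4 = 22.25

22.25


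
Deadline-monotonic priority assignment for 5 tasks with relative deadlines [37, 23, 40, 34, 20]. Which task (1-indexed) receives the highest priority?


Sort tasks by relative deadline (ascending):
  Task 5: deadline = 20
  Task 2: deadline = 23
  Task 4: deadline = 34
  Task 1: deadline = 37
  Task 3: deadline = 40
Priority order (highest first): [5, 2, 4, 1, 3]
Highest priority task = 5

5


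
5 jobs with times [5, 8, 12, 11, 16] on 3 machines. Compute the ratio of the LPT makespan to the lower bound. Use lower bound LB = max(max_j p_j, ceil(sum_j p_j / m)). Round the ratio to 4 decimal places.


LPT order: [16, 12, 11, 8, 5]
Machine loads after assignment: [16, 17, 19]
LPT makespan = 19
Lower bound = max(max_job, ceil(total/3)) = max(16, 18) = 18
Ratio = 19 / 18 = 1.0556

1.0556


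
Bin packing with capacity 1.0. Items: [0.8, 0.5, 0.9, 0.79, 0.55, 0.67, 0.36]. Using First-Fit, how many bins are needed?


Place items sequentially using First-Fit:
  Item 0.8 -> new Bin 1
  Item 0.5 -> new Bin 2
  Item 0.9 -> new Bin 3
  Item 0.79 -> new Bin 4
  Item 0.55 -> new Bin 5
  Item 0.67 -> new Bin 6
  Item 0.36 -> Bin 2 (now 0.86)
Total bins used = 6

6


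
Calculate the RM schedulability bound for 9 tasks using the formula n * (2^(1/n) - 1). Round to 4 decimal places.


Compute 2^(1/9) = 1.0800597389
Subtract 1: 1.0800597389 - 1 = 0.0800597389
Multiply by n: 9 * 0.0800597389 = 0.7205376501
Round to 4 dp: 0.7205

0.7205


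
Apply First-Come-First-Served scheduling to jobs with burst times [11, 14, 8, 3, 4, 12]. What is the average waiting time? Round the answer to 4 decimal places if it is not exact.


FCFS order (as given): [11, 14, 8, 3, 4, 12]
Waiting times:
  Job 1: wait = 0
  Job 2: wait = 11
  Job 3: wait = 25
  Job 4: wait = 33
  Job 5: wait = 36
  Job 6: wait = 40
Sum of waiting times = 145
Average waiting time = 145/6 = 24.1667

24.1667


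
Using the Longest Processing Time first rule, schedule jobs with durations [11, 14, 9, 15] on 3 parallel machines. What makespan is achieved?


Sort jobs in decreasing order (LPT): [15, 14, 11, 9]
Assign each job to the least loaded machine:
  Machine 1: jobs [15], load = 15
  Machine 2: jobs [14], load = 14
  Machine 3: jobs [11, 9], load = 20
Makespan = max load = 20

20


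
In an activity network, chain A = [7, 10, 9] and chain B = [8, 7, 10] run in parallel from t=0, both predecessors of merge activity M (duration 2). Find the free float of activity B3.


ES(B3) = sum of predecessors on chain B = 15
EF(B3) = ES + duration = 15 + 10 = 25
Successor of B3 is M. ES(M) = max(sum(A), sum(B)) = max(26, 25) = 26
Free float = ES(successor) - EF(current) = 26 - 25 = 1

1


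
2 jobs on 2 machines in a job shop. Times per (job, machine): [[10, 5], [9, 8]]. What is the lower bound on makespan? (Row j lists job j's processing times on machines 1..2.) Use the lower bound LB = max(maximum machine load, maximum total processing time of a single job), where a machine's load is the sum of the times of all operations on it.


Machine loads:
  Machine 1: 10 + 9 = 19
  Machine 2: 5 + 8 = 13
Max machine load = 19
Job totals:
  Job 1: 15
  Job 2: 17
Max job total = 17
Lower bound = max(19, 17) = 19

19


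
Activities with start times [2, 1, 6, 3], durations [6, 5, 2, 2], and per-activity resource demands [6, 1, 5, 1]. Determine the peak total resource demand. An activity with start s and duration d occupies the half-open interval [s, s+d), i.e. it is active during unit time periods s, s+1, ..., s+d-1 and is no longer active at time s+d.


Each activity i is active on [start_i, start_i + duration_i).
Compute total resource usage per time slot:
  t=0: active resources = [], total = 0
  t=1: active resources = [1], total = 1
  t=2: active resources = [6, 1], total = 7
  t=3: active resources = [6, 1, 1], total = 8
  t=4: active resources = [6, 1, 1], total = 8
  t=5: active resources = [6, 1], total = 7
  t=6: active resources = [6, 5], total = 11
  t=7: active resources = [6, 5], total = 11
Peak resource demand = 11

11


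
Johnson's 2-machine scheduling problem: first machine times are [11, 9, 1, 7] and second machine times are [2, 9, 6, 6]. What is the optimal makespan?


Apply Johnson's rule:
  Group 1 (a <= b): [(3, 1, 6), (2, 9, 9)]
  Group 2 (a > b): [(4, 7, 6), (1, 11, 2)]
Optimal job order: [3, 2, 4, 1]
Schedule:
  Job 3: M1 done at 1, M2 done at 7
  Job 2: M1 done at 10, M2 done at 19
  Job 4: M1 done at 17, M2 done at 25
  Job 1: M1 done at 28, M2 done at 30
Makespan = 30

30


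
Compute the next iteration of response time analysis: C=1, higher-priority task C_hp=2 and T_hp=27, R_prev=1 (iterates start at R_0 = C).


R_next = C + ceil(R_prev / T_hp) * C_hp
ceil(1 / 27) = ceil(0.037) = 1
Interference = 1 * 2 = 2
R_next = 1 + 2 = 3

3


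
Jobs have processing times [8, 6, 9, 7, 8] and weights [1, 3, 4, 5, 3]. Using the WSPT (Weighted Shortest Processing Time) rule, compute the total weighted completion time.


Compute p/w ratios and sort ascending (WSPT): [(7, 5), (6, 3), (9, 4), (8, 3), (8, 1)]
Compute weighted completion times:
  Job (p=7,w=5): C=7, w*C=5*7=35
  Job (p=6,w=3): C=13, w*C=3*13=39
  Job (p=9,w=4): C=22, w*C=4*22=88
  Job (p=8,w=3): C=30, w*C=3*30=90
  Job (p=8,w=1): C=38, w*C=1*38=38
Total weighted completion time = 290

290


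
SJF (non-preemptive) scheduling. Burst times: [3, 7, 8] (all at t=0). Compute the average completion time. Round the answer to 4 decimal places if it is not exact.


SJF order (ascending): [3, 7, 8]
Completion times:
  Job 1: burst=3, C=3
  Job 2: burst=7, C=10
  Job 3: burst=8, C=18
Average completion = 31/3 = 10.3333

10.3333


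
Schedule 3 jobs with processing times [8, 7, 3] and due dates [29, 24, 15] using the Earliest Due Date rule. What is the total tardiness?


Sort by due date (EDD order): [(3, 15), (7, 24), (8, 29)]
Compute completion times and tardiness:
  Job 1: p=3, d=15, C=3, tardiness=max(0,3-15)=0
  Job 2: p=7, d=24, C=10, tardiness=max(0,10-24)=0
  Job 3: p=8, d=29, C=18, tardiness=max(0,18-29)=0
Total tardiness = 0

0


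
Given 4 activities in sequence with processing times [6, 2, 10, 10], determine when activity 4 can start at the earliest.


Activity 4 starts after activities 1 through 3 complete.
Predecessor durations: [6, 2, 10]
ES = 6 + 2 + 10 = 18

18


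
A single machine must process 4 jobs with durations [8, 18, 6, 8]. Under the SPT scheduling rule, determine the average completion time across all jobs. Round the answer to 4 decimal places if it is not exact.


Sort jobs by processing time (SPT order): [6, 8, 8, 18]
Compute completion times sequentially:
  Job 1: processing = 6, completes at 6
  Job 2: processing = 8, completes at 14
  Job 3: processing = 8, completes at 22
  Job 4: processing = 18, completes at 40
Sum of completion times = 82
Average completion time = 82/4 = 20.5

20.5


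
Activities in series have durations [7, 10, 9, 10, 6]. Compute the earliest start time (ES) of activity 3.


Activity 3 starts after activities 1 through 2 complete.
Predecessor durations: [7, 10]
ES = 7 + 10 = 17

17


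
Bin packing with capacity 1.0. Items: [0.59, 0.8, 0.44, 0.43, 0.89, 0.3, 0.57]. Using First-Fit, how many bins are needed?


Place items sequentially using First-Fit:
  Item 0.59 -> new Bin 1
  Item 0.8 -> new Bin 2
  Item 0.44 -> new Bin 3
  Item 0.43 -> Bin 3 (now 0.87)
  Item 0.89 -> new Bin 4
  Item 0.3 -> Bin 1 (now 0.89)
  Item 0.57 -> new Bin 5
Total bins used = 5

5


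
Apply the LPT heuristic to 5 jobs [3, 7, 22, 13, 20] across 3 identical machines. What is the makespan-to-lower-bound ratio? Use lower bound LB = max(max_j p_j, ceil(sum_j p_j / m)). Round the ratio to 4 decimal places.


LPT order: [22, 20, 13, 7, 3]
Machine loads after assignment: [22, 23, 20]
LPT makespan = 23
Lower bound = max(max_job, ceil(total/3)) = max(22, 22) = 22
Ratio = 23 / 22 = 1.0455

1.0455


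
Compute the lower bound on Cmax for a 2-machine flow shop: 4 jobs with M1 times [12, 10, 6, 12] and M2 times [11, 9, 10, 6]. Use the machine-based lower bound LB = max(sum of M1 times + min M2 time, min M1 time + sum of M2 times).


LB1 = sum(M1 times) + min(M2 times) = 40 + 6 = 46
LB2 = min(M1 times) + sum(M2 times) = 6 + 36 = 42
Lower bound = max(LB1, LB2) = max(46, 42) = 46

46


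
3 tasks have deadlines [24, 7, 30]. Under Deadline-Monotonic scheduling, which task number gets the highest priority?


Sort tasks by relative deadline (ascending):
  Task 2: deadline = 7
  Task 1: deadline = 24
  Task 3: deadline = 30
Priority order (highest first): [2, 1, 3]
Highest priority task = 2

2


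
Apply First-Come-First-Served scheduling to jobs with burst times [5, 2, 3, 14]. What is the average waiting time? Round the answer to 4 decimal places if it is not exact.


FCFS order (as given): [5, 2, 3, 14]
Waiting times:
  Job 1: wait = 0
  Job 2: wait = 5
  Job 3: wait = 7
  Job 4: wait = 10
Sum of waiting times = 22
Average waiting time = 22/4 = 5.5

5.5


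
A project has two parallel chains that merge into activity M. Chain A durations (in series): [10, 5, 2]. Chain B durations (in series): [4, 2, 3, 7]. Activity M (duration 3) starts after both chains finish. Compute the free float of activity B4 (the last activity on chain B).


ES(B4) = sum of predecessors on chain B = 9
EF(B4) = ES + duration = 9 + 7 = 16
Successor of B4 is M. ES(M) = max(sum(A), sum(B)) = max(17, 16) = 17
Free float = ES(successor) - EF(current) = 17 - 16 = 1

1


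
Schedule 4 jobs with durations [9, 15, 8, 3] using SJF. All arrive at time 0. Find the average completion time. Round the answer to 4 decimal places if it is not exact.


SJF order (ascending): [3, 8, 9, 15]
Completion times:
  Job 1: burst=3, C=3
  Job 2: burst=8, C=11
  Job 3: burst=9, C=20
  Job 4: burst=15, C=35
Average completion = 69/4 = 17.25

17.25


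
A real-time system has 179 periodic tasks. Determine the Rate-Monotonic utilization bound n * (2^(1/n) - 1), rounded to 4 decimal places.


Compute 2^(1/179) = 1.0038798378
Subtract 1: 1.0038798378 - 1 = 0.0038798378
Multiply by n: 179 * 0.0038798378 = 0.6944909662
Round to 4 dp: 0.6945

0.6945


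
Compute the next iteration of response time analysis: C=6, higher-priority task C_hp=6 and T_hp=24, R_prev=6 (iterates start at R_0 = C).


R_next = C + ceil(R_prev / T_hp) * C_hp
ceil(6 / 24) = ceil(0.25) = 1
Interference = 1 * 6 = 6
R_next = 6 + 6 = 12

12


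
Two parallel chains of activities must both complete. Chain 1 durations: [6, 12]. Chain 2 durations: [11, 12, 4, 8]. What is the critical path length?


Path A total = 6 + 12 = 18
Path B total = 11 + 12 + 4 + 8 = 35
Critical path = longest path = max(18, 35) = 35

35


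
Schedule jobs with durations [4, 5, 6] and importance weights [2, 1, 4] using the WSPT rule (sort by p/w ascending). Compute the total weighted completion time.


Compute p/w ratios and sort ascending (WSPT): [(6, 4), (4, 2), (5, 1)]
Compute weighted completion times:
  Job (p=6,w=4): C=6, w*C=4*6=24
  Job (p=4,w=2): C=10, w*C=2*10=20
  Job (p=5,w=1): C=15, w*C=1*15=15
Total weighted completion time = 59

59


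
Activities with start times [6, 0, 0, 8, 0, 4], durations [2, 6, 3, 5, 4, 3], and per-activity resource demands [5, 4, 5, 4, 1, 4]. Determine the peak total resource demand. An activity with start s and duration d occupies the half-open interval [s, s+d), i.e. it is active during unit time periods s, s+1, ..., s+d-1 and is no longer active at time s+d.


Each activity i is active on [start_i, start_i + duration_i).
Compute total resource usage per time slot:
  t=0: active resources = [4, 5, 1], total = 10
  t=1: active resources = [4, 5, 1], total = 10
  t=2: active resources = [4, 5, 1], total = 10
  t=3: active resources = [4, 1], total = 5
  t=4: active resources = [4, 4], total = 8
  t=5: active resources = [4, 4], total = 8
  t=6: active resources = [5, 4], total = 9
  t=7: active resources = [5], total = 5
  t=8: active resources = [4], total = 4
  t=9: active resources = [4], total = 4
  t=10: active resources = [4], total = 4
  t=11: active resources = [4], total = 4
  t=12: active resources = [4], total = 4
Peak resource demand = 10

10


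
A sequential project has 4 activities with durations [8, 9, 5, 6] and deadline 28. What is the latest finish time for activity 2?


LF(activity 2) = deadline - sum of successor durations
Successors: activities 3 through 4 with durations [5, 6]
Sum of successor durations = 11
LF = 28 - 11 = 17

17


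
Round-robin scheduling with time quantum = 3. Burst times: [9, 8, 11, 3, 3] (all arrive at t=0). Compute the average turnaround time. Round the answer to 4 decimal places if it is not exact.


Time quantum = 3
Execution trace:
  J1 runs 3 units, time = 3
  J2 runs 3 units, time = 6
  J3 runs 3 units, time = 9
  J4 runs 3 units, time = 12
  J5 runs 3 units, time = 15
  J1 runs 3 units, time = 18
  J2 runs 3 units, time = 21
  J3 runs 3 units, time = 24
  J1 runs 3 units, time = 27
  J2 runs 2 units, time = 29
  J3 runs 3 units, time = 32
  J3 runs 2 units, time = 34
Finish times: [27, 29, 34, 12, 15]
Average turnaround = 117/5 = 23.4

23.4


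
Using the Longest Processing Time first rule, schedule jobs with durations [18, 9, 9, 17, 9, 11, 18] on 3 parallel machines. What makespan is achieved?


Sort jobs in decreasing order (LPT): [18, 18, 17, 11, 9, 9, 9]
Assign each job to the least loaded machine:
  Machine 1: jobs [18, 9, 9], load = 36
  Machine 2: jobs [18, 9], load = 27
  Machine 3: jobs [17, 11], load = 28
Makespan = max load = 36

36


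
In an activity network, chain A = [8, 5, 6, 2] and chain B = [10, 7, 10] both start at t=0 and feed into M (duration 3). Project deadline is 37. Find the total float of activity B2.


Forward pass: ES(B2) = sum of predecessors on chain B = 10
EF = ES + duration = 10 + 7 = 17
Backward pass: LF(M) = deadline = 37; LS(M) = 37 - 3 = 34
LF(B2) = LS(M) - sum(successors on chain B) = 34 - 10 = 24
LS = LF - duration = 24 - 7 = 17
Total float = LS - ES = 17 - 10 = 7

7


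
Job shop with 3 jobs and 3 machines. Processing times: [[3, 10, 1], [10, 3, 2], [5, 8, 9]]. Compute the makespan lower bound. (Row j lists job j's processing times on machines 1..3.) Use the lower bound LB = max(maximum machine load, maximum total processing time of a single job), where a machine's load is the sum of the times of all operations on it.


Machine loads:
  Machine 1: 3 + 10 + 5 = 18
  Machine 2: 10 + 3 + 8 = 21
  Machine 3: 1 + 2 + 9 = 12
Max machine load = 21
Job totals:
  Job 1: 14
  Job 2: 15
  Job 3: 22
Max job total = 22
Lower bound = max(21, 22) = 22

22


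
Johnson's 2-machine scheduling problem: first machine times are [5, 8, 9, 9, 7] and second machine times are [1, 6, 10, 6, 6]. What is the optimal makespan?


Apply Johnson's rule:
  Group 1 (a <= b): [(3, 9, 10)]
  Group 2 (a > b): [(2, 8, 6), (4, 9, 6), (5, 7, 6), (1, 5, 1)]
Optimal job order: [3, 2, 4, 5, 1]
Schedule:
  Job 3: M1 done at 9, M2 done at 19
  Job 2: M1 done at 17, M2 done at 25
  Job 4: M1 done at 26, M2 done at 32
  Job 5: M1 done at 33, M2 done at 39
  Job 1: M1 done at 38, M2 done at 40
Makespan = 40

40


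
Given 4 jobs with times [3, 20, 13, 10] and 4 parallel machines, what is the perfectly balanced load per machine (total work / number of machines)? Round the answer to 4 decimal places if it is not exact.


Total processing time = 3 + 20 + 13 + 10 = 46
Number of machines = 4
Ideal balanced load = 46 / 4 = 11.5

11.5


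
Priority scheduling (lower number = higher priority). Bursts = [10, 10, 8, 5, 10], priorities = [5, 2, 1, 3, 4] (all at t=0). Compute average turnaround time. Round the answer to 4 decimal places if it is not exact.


Sort by priority (ascending = highest first):
Order: [(1, 8), (2, 10), (3, 5), (4, 10), (5, 10)]
Completion times:
  Priority 1, burst=8, C=8
  Priority 2, burst=10, C=18
  Priority 3, burst=5, C=23
  Priority 4, burst=10, C=33
  Priority 5, burst=10, C=43
Average turnaround = 125/5 = 25.0

25.0


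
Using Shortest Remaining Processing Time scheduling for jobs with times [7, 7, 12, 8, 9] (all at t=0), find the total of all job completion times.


Since all jobs arrive at t=0, SRPT equals SPT ordering.
SPT order: [7, 7, 8, 9, 12]
Completion times:
  Job 1: p=7, C=7
  Job 2: p=7, C=14
  Job 3: p=8, C=22
  Job 4: p=9, C=31
  Job 5: p=12, C=43
Total completion time = 7 + 14 + 22 + 31 + 43 = 117

117


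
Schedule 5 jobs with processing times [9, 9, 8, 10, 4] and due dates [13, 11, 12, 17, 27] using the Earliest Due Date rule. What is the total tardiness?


Sort by due date (EDD order): [(9, 11), (8, 12), (9, 13), (10, 17), (4, 27)]
Compute completion times and tardiness:
  Job 1: p=9, d=11, C=9, tardiness=max(0,9-11)=0
  Job 2: p=8, d=12, C=17, tardiness=max(0,17-12)=5
  Job 3: p=9, d=13, C=26, tardiness=max(0,26-13)=13
  Job 4: p=10, d=17, C=36, tardiness=max(0,36-17)=19
  Job 5: p=4, d=27, C=40, tardiness=max(0,40-27)=13
Total tardiness = 50

50


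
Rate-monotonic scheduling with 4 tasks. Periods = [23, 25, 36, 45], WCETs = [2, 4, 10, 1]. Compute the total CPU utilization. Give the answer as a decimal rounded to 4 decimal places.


Compute individual utilizations (exact fractions):
  Task 1: C/T = 2/23 (approx. 0.087)
  Task 2: C/T = 4/25 (approx. 0.16)
  Task 3: C/T = 10/36 = 5/18 (approx. 0.2778)
  Task 4: C/T = 1/45 (approx. 0.0222)
Total utilization U = 2/23 + 4/25 + 5/18 + 1/45 = 629/1150
Rounded to 4 decimal places: U = 0.5470
RM (Liu & Layland) bound for 4 tasks = 0.756828; compare with U = 629/1150 (approx. 0.546957)
U <= bound, so schedulable by RM sufficient condition.

0.5470


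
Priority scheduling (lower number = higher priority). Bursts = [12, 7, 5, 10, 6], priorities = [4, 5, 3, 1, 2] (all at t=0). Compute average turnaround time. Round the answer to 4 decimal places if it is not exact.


Sort by priority (ascending = highest first):
Order: [(1, 10), (2, 6), (3, 5), (4, 12), (5, 7)]
Completion times:
  Priority 1, burst=10, C=10
  Priority 2, burst=6, C=16
  Priority 3, burst=5, C=21
  Priority 4, burst=12, C=33
  Priority 5, burst=7, C=40
Average turnaround = 120/5 = 24.0

24.0


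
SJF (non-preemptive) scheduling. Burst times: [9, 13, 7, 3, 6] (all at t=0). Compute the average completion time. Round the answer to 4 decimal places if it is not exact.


SJF order (ascending): [3, 6, 7, 9, 13]
Completion times:
  Job 1: burst=3, C=3
  Job 2: burst=6, C=9
  Job 3: burst=7, C=16
  Job 4: burst=9, C=25
  Job 5: burst=13, C=38
Average completion = 91/5 = 18.2

18.2
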